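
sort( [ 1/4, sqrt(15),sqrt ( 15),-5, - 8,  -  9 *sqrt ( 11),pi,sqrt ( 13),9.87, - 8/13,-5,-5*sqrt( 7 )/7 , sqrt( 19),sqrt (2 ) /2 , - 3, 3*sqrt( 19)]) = [  -  9*sqrt( 11 ) , - 8,-5,  -  5, - 3, -5*sqrt (7 ) /7  , - 8/13,  1/4,sqrt(2) /2,pi, sqrt( 13),sqrt( 15 ), sqrt ( 15), sqrt ( 19),9.87, 3*sqrt(19 ) ]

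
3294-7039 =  - 3745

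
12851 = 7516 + 5335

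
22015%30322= 22015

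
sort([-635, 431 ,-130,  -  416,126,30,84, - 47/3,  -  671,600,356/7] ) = [ - 671,-635, - 416,  -  130, - 47/3,30,356/7,84,  126, 431,600 ]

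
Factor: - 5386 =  -2^1*2693^1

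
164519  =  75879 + 88640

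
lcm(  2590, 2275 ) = 168350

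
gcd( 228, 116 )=4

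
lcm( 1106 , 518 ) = 40922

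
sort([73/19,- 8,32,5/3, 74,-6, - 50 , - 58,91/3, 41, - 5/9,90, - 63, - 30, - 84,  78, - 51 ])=[ - 84, - 63, - 58 , - 51,- 50, -30, - 8,-6,  -  5/9,5/3, 73/19, 91/3,32, 41,74,78, 90] 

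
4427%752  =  667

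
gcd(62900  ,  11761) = 1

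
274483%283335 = 274483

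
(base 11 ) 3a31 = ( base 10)5237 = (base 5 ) 131422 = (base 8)12165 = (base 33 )4QN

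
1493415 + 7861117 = 9354532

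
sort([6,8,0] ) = [ 0,6,8]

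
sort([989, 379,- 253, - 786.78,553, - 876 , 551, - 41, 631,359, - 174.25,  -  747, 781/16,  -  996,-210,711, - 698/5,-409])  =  [ - 996, - 876, - 786.78, - 747, - 409, - 253 , - 210, - 174.25,  -  698/5,-41,781/16 , 359,379  ,  551, 553,  631,711,989] 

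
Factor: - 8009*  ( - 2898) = 2^1*3^2*7^1*23^1*8009^1 = 23210082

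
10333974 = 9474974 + 859000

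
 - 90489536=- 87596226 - 2893310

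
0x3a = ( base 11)53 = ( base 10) 58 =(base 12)4A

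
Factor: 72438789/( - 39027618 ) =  - 2^( - 1 ) * 3^( -1 ) * 7^( - 2)*43^1 *349^1*1609^1*44249^( - 1 ) = - 24146263/13009206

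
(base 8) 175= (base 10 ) 125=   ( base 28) 4d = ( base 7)236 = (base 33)3Q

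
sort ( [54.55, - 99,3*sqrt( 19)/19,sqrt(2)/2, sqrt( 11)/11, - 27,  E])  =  [-99,-27 , sqrt(11)/11, 3*sqrt (19)/19,  sqrt( 2)/2,E, 54.55]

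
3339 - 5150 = -1811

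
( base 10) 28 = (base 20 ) 18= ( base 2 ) 11100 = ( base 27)11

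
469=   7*67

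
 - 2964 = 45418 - 48382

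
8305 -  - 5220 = 13525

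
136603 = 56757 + 79846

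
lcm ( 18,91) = 1638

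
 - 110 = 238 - 348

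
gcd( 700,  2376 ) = 4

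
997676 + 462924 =1460600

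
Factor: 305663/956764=2^( - 2)*19^( - 1)*12589^( - 1)*305663^1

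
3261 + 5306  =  8567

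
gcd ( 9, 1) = 1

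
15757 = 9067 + 6690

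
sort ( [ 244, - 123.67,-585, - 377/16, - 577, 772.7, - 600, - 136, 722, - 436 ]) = [  -  600, - 585,-577, - 436,-136,  -  123.67, -377/16, 244,722, 772.7 ] 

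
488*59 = 28792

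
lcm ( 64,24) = 192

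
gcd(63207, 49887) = 9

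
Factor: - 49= - 7^2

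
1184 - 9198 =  - 8014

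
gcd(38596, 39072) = 4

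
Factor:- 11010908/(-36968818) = 2^1*257^1*10711^1*18484409^( - 1 )=5505454/18484409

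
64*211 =13504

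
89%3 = 2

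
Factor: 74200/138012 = 2^1 *3^(-1 )*5^2*31^(-1) = 50/93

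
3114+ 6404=9518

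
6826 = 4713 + 2113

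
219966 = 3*73322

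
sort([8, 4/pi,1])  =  [1, 4/pi, 8 ] 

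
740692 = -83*( - 8924) 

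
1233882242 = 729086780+504795462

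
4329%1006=305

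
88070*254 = 22369780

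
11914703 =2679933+9234770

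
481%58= 17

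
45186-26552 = 18634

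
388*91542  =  35518296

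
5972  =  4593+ 1379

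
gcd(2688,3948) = 84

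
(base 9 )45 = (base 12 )35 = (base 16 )29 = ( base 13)32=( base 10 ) 41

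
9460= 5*1892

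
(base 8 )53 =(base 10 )43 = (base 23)1K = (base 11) 3A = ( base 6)111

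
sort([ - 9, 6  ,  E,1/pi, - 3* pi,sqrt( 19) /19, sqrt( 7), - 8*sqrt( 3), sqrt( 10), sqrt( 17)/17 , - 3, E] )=[ - 8 * sqrt(3 ), - 3*pi, - 9, - 3,sqrt( 19) /19, sqrt( 17 )/17, 1/pi,sqrt( 7 ),E , E,sqrt( 10 ),6]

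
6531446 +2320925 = 8852371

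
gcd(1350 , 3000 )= 150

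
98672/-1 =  - 98672 + 0/1  =  -98672.00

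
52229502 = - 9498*( - 5499) 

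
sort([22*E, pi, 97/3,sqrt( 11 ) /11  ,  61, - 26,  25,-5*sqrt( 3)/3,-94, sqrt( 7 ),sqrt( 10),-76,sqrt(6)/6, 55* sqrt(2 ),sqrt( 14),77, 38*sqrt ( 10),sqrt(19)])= [ - 94,-76, -26, - 5*sqrt(3) /3, sqrt( 11) /11,sqrt(6 ) /6,sqrt(7 ), pi, sqrt(10), sqrt( 14), sqrt ( 19 ),  25, 97/3,  22 * E, 61,77, 55*sqrt( 2 ), 38*sqrt( 10)]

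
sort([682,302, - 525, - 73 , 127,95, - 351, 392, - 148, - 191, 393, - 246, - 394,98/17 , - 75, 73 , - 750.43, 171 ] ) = [  -  750.43,  -  525, - 394, - 351, - 246 , - 191, - 148,- 75, - 73,98/17,73,95,127, 171,  302, 392, 393, 682] 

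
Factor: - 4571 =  - 7^1*653^1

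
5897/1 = 5897 = 5897.00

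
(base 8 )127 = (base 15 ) 5C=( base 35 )2H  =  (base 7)153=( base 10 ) 87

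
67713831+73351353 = 141065184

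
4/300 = 1/75 = 0.01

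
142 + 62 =204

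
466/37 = 12 + 22/37 = 12.59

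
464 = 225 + 239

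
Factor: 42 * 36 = 1512 =2^3* 3^3*7^1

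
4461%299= 275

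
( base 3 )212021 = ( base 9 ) 767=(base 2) 1001110100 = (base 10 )628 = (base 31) k8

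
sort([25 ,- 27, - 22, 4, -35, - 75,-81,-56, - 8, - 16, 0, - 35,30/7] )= [ - 81,-75 ,-56,-35, - 35, - 27,  -  22,-16, - 8,0, 4, 30/7,25 ] 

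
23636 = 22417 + 1219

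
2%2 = 0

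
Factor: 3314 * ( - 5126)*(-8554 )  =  145311622456 = 2^3*7^1*11^1*13^1*47^1  *233^1*1657^1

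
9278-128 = 9150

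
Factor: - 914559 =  - 3^1*59^1*5167^1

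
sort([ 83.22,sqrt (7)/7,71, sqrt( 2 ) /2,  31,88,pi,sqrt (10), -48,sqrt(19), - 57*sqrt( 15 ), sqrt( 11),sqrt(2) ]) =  [ - 57*sqrt(15), - 48,sqrt( 7 ) /7, sqrt(2)/2,sqrt (2),pi,sqrt( 10),sqrt (11 ),sqrt( 19), 31, 71,83.22,88]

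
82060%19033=5928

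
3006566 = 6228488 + -3221922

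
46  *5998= 275908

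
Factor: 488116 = 2^2*122029^1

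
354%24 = 18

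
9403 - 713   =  8690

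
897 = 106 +791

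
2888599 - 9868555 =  - 6979956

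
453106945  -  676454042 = -223347097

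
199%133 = 66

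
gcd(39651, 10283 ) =1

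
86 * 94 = 8084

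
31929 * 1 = 31929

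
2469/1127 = 2469/1127 = 2.19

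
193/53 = 3+34/53 = 3.64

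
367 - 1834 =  - 1467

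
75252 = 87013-11761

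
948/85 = 948/85=11.15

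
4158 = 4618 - 460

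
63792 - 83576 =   -  19784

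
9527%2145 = 947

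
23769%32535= 23769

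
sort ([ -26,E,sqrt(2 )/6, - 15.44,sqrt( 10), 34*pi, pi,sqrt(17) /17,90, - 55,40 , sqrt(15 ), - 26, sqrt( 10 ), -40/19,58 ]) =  [ - 55,-26,  -  26, - 15.44,- 40/19, sqrt(2)/6, sqrt( 17 )/17, E,pi,sqrt(10 ), sqrt(10 ) , sqrt(15 ), 40 , 58, 90 , 34*pi]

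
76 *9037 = 686812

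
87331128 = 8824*9897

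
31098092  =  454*68498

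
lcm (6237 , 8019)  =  56133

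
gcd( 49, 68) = 1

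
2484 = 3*828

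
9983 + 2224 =12207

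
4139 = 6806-2667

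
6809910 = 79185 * 86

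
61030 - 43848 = 17182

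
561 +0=561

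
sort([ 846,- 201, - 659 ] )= [-659, - 201,846]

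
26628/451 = 59+19/451 = 59.04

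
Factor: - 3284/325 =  - 2^2*5^( - 2 )*13^( - 1)*821^1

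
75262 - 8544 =66718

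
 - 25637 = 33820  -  59457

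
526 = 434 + 92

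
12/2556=1/213  =  0.00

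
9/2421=1/269  =  0.00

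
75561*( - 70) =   -  5289270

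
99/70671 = 33/23557 =0.00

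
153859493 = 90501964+63357529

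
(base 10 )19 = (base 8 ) 23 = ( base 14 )15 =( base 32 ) j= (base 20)j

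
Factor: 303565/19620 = 2^(-2)*  3^(-2 )*557^1 = 557/36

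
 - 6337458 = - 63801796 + 57464338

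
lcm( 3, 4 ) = 12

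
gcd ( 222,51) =3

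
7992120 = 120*66601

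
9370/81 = 9370/81 =115.68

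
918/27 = 34 = 34.00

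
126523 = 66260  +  60263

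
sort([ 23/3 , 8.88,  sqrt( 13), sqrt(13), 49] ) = [ sqrt(13), sqrt( 13 ), 23/3 , 8.88, 49 ] 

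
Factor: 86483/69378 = 2^(-1)*3^( - 1)*31^( - 1 )*197^1*373^( - 1) * 439^1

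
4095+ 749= 4844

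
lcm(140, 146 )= 10220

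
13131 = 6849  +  6282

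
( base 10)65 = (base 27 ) 2B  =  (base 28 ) 29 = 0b1000001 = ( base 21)32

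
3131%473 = 293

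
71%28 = 15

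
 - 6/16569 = - 1 + 5521/5523 = -0.00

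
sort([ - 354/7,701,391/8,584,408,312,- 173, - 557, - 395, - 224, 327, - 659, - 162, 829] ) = [  -  659, - 557, - 395,-224, - 173, - 162 , - 354/7,  391/8,312,327, 408,584,701,829]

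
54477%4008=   2373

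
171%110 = 61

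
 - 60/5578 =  - 1 + 2759/2789 = - 0.01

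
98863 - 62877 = 35986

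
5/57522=5/57522 = 0.00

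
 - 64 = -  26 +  - 38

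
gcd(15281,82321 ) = 1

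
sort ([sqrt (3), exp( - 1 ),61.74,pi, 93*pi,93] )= [exp( -1 ), sqrt( 3), pi,61.74,93, 93*pi ] 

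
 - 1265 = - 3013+1748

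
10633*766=8144878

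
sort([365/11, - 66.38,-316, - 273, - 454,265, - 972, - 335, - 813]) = [  -  972, - 813, - 454, - 335, - 316, - 273, - 66.38,365/11 , 265]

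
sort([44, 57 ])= [44, 57]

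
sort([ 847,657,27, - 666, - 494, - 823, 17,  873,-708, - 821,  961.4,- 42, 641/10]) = [-823,-821, - 708 , - 666, - 494 , - 42,17,  27,641/10,657,  847,873,  961.4 ] 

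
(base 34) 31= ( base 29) 3G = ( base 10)103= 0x67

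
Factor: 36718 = 2^1*11^1*1669^1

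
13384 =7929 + 5455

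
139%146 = 139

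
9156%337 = 57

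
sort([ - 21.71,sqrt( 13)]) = [ - 21.71 , sqrt( 13)] 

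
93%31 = 0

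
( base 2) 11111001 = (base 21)BI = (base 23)aj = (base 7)504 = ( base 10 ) 249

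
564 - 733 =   -  169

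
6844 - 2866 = 3978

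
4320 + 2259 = 6579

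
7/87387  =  7/87387 = 0.00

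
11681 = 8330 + 3351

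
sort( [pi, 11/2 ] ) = [ pi, 11/2 ]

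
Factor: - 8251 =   -  37^1*223^1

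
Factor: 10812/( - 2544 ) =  - 2^ ( -2)*17^1 = -17/4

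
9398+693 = 10091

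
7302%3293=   716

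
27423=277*99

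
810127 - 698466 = 111661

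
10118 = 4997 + 5121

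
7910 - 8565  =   - 655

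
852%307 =238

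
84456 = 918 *92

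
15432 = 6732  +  8700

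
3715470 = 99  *37530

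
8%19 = 8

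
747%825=747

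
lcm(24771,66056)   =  198168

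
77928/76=1025 +7/19= 1025.37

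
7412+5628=13040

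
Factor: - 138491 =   -  19^1*37^1*197^1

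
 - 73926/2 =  - 36963  =  - 36963.00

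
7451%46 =45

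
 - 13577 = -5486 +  - 8091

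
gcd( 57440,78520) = 40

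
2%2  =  0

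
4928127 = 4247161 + 680966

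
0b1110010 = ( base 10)114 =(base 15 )79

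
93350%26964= 12458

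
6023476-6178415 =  - 154939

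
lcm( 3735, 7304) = 328680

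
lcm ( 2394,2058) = 117306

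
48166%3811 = 2434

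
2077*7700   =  15992900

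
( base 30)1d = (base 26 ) 1h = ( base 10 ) 43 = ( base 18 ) 27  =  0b101011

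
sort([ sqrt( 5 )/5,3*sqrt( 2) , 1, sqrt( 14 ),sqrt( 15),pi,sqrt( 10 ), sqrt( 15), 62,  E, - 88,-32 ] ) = [ - 88,-32, sqrt(5 ) /5 , 1,E,pi, sqrt ( 10 ), sqrt( 14 ),sqrt( 15), sqrt (15),3* sqrt( 2), 62 ]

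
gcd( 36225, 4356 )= 9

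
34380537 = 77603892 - 43223355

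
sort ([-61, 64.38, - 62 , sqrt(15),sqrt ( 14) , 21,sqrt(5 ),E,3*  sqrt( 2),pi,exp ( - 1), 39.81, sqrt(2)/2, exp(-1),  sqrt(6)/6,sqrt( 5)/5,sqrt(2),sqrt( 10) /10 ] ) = [- 62,  -  61, sqrt(10)/10,exp( - 1),exp(-1),sqrt( 6)/6,  sqrt(5) /5, sqrt(2)/2,  sqrt(2),sqrt( 5),E, pi,sqrt( 14), sqrt(15 ), 3*sqrt(2 ),  21, 39.81,64.38] 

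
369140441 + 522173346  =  891313787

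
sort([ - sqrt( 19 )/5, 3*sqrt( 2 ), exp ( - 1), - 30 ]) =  [  -  30, - sqrt( 19 ) /5, exp(-1 ), 3 *sqrt( 2 )]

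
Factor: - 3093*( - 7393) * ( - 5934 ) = -2^1*3^2*23^1*43^1*1031^1*7393^1 = - 135690101766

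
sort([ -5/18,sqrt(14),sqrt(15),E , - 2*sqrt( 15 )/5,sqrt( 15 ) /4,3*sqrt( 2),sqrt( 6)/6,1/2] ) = [-2 * sqrt( 15)/5, - 5/18, sqrt ( 6 )/6, 1/2,sqrt( 15)/4,E,sqrt (14), sqrt( 15),3*sqrt( 2 ) ] 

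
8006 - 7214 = 792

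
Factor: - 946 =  -2^1 * 11^1*43^1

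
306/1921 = 18/113 = 0.16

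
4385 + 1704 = 6089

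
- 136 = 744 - 880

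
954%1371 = 954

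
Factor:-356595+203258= - 153337 = - 153337^1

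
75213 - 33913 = 41300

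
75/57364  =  75/57364   =  0.00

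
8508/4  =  2127 = 2127.00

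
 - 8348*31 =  -258788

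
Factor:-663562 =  - 2^1*331781^1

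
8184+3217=11401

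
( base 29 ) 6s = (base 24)8A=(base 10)202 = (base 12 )14A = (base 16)ca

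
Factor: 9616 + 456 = 10072 = 2^3  *  1259^1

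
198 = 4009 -3811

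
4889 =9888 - 4999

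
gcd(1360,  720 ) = 80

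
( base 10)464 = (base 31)eu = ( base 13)299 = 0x1d0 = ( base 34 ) DM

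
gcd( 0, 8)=8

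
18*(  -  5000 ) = - 90000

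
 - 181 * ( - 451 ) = 81631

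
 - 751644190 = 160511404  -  912155594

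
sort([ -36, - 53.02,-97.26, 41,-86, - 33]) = [-97.26, - 86, - 53.02, - 36 ,-33 , 41]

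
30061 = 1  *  30061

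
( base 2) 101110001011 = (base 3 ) 11001110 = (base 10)2955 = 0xB8B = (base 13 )1464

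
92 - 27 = 65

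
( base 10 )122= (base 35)3h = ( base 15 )82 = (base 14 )8A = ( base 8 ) 172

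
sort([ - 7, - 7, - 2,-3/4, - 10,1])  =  [-10, - 7,  -  7,  -  2, - 3/4,  1]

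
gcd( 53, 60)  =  1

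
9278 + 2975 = 12253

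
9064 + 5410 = 14474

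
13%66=13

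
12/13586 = 6/6793 = 0.00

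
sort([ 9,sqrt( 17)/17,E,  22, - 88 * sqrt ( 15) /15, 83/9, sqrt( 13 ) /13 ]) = [- 88*sqrt( 15 ) /15, sqrt(17)/17, sqrt( 13)/13,E, 9, 83/9, 22]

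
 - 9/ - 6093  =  1/677 = 0.00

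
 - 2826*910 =- 2571660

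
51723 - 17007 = 34716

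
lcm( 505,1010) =1010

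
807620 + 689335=1496955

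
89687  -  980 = 88707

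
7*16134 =112938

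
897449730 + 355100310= 1252550040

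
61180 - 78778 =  -17598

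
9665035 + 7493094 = 17158129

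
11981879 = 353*33943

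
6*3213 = 19278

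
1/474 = 1/474 = 0.00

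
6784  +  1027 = 7811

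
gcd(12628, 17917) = 41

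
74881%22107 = 8560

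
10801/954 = 10801/954 = 11.32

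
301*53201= 16013501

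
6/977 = 6/977 = 0.01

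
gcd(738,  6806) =82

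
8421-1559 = 6862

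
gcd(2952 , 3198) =246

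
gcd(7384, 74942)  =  2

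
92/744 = 23/186 = 0.12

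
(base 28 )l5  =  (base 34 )hf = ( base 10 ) 593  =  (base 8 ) 1121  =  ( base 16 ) 251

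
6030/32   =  188 + 7/16 = 188.44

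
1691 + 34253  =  35944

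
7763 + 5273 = 13036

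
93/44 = 2+5/44 = 2.11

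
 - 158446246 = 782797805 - 941244051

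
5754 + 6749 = 12503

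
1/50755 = 1/50755= 0.00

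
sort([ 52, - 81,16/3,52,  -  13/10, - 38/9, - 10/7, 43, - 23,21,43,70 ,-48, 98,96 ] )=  [ - 81, - 48, - 23, - 38/9, - 10/7,  -  13/10,  16/3,21,  43,43,52,52,70,96,98]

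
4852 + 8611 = 13463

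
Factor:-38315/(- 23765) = 7^( - 2)*79^1 = 79/49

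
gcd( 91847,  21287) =7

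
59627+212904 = 272531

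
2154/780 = 359/130 = 2.76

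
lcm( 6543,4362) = 13086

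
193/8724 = 193/8724=0.02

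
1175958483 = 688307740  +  487650743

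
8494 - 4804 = 3690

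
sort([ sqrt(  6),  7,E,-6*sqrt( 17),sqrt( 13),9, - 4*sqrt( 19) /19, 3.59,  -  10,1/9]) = [ - 6 * sqrt( 17 ), - 10, - 4*sqrt( 19)/19, 1/9,sqrt( 6),E, 3.59,sqrt( 13),7,9]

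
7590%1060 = 170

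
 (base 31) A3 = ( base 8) 471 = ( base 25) CD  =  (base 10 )313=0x139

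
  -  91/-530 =91/530 = 0.17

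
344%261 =83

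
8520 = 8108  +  412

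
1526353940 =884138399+642215541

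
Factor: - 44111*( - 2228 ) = 2^2*557^1*44111^1= 98279308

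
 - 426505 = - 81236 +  -345269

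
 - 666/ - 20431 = 666/20431 = 0.03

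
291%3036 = 291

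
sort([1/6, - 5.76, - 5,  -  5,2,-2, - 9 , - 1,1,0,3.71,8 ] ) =[ - 9, - 5.76, -5,-5,  -  2 ,  -  1,0  ,  1/6,1,2,3.71,  8 ]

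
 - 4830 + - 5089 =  - 9919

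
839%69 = 11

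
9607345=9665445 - 58100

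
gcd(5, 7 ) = 1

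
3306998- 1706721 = 1600277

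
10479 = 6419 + 4060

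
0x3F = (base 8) 77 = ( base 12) 53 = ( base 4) 333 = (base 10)63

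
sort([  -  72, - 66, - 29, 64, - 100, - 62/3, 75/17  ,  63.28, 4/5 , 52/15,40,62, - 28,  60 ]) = [-100, - 72, - 66, - 29, - 28, -62/3, 4/5,52/15, 75/17, 40, 60 , 62, 63.28, 64 ]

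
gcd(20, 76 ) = 4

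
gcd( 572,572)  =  572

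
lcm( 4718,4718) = 4718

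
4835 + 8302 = 13137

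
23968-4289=19679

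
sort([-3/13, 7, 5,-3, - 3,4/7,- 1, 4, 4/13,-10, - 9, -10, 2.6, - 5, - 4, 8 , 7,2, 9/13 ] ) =[ - 10, - 10, - 9, - 5 , - 4, - 3, - 3 ,  -  1, - 3/13,4/13, 4/7, 9/13, 2, 2.6,4, 5, 7, 7, 8] 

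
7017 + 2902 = 9919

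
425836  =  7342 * 58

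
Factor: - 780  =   - 2^2 *3^1*5^1*13^1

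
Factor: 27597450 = 2^1*3^1*5^2*251^1*733^1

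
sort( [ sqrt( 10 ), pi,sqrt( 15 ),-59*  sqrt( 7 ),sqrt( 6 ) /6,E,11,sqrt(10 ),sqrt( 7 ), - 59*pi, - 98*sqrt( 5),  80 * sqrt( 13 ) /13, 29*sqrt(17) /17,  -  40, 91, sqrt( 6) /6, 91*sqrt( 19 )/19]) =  [-98*sqrt( 5),- 59*pi, - 59*sqrt( 7), - 40,sqrt(6 ) /6,sqrt( 6) /6, sqrt( 7), E,pi, sqrt( 10 ),sqrt( 10),sqrt ( 15),29*sqrt( 17)/17, 11,91 * sqrt ( 19)/19,  80*sqrt( 13) /13,91]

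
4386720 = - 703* (  -  6240) 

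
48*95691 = 4593168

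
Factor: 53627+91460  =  29^1*5003^1  =  145087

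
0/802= 0 = 0.00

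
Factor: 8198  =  2^1*4099^1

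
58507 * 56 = 3276392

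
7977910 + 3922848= 11900758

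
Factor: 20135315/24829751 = 5^1*19^( - 1 )*593^1 * 6791^1*1306829^( - 1 ) 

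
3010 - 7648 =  - 4638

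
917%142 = 65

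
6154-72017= - 65863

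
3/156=1/52 =0.02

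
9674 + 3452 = 13126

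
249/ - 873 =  - 83/291 = -0.29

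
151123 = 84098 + 67025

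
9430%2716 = 1282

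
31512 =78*404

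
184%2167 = 184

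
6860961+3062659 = 9923620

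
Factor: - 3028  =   - 2^2*757^1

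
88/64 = 11/8 = 1.38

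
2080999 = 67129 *31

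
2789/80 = 34 + 69/80   =  34.86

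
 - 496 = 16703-17199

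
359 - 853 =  - 494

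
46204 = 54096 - 7892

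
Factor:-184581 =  - 3^2*20509^1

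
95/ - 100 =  - 1 +1/20 = -0.95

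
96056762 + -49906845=46149917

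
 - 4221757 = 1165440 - 5387197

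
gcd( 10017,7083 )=9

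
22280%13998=8282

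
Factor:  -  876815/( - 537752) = 2^( - 3 )*5^1*29^1*6047^1*67219^(-1 )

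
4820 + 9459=14279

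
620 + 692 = 1312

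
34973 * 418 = 14618714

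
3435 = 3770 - 335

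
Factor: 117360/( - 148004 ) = -2^2*3^2 * 5^1 * 227^ ( - 1)  =  - 180/227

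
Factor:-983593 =  -  13^1*29^1*2609^1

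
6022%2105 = 1812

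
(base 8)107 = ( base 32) 27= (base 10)71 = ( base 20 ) 3B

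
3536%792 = 368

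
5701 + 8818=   14519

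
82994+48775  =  131769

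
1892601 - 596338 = 1296263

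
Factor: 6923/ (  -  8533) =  - 43/53  =  - 43^1*53^ ( - 1)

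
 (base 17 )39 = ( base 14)44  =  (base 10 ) 60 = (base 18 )36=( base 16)3c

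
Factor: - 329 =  - 7^1*47^1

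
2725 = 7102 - 4377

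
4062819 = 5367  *757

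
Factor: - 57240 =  - 2^3*3^3*5^1*53^1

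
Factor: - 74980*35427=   -  2656316460= - 2^2*3^1*5^1*7^2*23^1*163^1*241^1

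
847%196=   63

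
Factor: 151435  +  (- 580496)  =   - 113^1*3797^1 = -  429061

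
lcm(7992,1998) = 7992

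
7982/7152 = 1+415/3576 =1.12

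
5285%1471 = 872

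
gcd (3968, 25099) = 1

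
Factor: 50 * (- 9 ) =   -  450 = - 2^1*3^2*5^2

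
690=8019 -7329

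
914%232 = 218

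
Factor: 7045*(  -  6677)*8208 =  - 386099928720 = - 2^4*3^3 *5^1 *11^1*19^1*607^1 * 1409^1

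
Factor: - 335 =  - 5^1*67^1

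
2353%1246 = 1107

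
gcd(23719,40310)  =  1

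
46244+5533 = 51777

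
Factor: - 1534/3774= - 3^(-1 ) *13^1*17^(  -  1)*37^( - 1)*59^1 = -767/1887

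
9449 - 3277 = 6172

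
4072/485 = 8 + 192/485  =  8.40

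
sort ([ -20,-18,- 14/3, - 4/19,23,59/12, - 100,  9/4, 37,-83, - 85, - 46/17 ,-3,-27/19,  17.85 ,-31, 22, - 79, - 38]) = [-100 , - 85,-83, - 79, - 38,-31,-20, -18, - 14/3,-3,-46/17, - 27/19, - 4/19,9/4,59/12,17.85,22,23,37 ] 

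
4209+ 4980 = 9189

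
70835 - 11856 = 58979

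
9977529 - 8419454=1558075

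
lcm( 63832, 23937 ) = 191496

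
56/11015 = 56/11015=0.01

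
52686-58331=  - 5645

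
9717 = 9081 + 636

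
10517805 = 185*56853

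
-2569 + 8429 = 5860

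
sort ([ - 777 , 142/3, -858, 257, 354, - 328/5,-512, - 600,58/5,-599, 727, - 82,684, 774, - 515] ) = [ - 858,  -  777, - 600, - 599,-515,-512  ,-82,  -  328/5  ,  58/5,142/3  ,  257, 354,684 , 727, 774 ] 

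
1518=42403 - 40885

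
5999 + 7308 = 13307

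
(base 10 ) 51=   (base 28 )1N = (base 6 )123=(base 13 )3C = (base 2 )110011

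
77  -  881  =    -  804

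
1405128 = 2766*508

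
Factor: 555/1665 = 1/3 = 3^( - 1) 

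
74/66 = 37/33  =  1.12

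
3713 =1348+2365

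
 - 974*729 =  - 710046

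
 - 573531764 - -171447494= -402084270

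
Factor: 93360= 2^4*3^1*5^1*389^1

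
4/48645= 4/48645 =0.00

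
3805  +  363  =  4168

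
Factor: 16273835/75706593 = 3^(-1 )*5^1*17^(-1)*23^( - 1 )*157^1*233^( - 1 )*277^(-1)*20731^1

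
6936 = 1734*4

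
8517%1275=867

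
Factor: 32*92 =2944=2^7*23^1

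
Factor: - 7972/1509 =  - 2^2*3^( - 1)*503^(-1 )*1993^1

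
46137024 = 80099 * 576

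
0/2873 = 0  =  0.00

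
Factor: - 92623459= - 5281^1*17539^1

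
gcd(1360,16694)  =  34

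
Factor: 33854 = 2^1*16927^1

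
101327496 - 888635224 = -787307728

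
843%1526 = 843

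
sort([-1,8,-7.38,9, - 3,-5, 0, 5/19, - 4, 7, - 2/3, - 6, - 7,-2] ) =[ - 7.38, - 7, - 6,-5,  -  4,-3 , -2, - 1, - 2/3, 0, 5/19 , 7, 8,9]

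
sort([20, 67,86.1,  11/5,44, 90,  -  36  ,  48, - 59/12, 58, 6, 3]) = [ - 36, - 59/12,  11/5, 3,6,  20, 44,  48, 58, 67, 86.1,90 ]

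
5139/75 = 68+13/25 = 68.52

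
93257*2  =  186514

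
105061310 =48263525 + 56797785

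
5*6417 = 32085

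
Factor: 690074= 2^1*7^1*11^1 * 4481^1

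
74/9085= 74/9085 = 0.01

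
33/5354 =33/5354 = 0.01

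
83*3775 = 313325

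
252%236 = 16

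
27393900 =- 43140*(-635) 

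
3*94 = 282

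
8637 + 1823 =10460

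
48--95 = 143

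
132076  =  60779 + 71297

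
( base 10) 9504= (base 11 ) 7160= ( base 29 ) b8l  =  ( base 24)gc0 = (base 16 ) 2520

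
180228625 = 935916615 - 755687990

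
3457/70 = 49 + 27/70 = 49.39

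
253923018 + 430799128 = 684722146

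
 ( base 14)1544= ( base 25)619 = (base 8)7310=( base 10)3784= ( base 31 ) 3T2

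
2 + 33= 35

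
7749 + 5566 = 13315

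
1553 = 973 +580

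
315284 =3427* 92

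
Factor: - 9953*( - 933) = 9286149 = 3^1*37^1*269^1*311^1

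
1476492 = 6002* 246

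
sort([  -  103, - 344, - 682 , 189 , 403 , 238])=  [ - 682, - 344, - 103 , 189,  238,403]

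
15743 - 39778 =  - 24035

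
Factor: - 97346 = - 2^1*48673^1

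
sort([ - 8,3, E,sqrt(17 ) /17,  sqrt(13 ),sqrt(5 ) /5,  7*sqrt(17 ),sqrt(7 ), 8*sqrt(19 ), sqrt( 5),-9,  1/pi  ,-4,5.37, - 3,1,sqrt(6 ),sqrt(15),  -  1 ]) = [  -  9,  -  8, - 4,  -  3, - 1,sqrt (17 ) /17, 1/pi,sqrt( 5)/5 , 1,sqrt (5 ),sqrt(6 ) , sqrt(7 ), E, 3 , sqrt( 13), sqrt( 15), 5.37,7 * sqrt(17 ),8 * sqrt(19 ) ] 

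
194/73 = 2 + 48/73 = 2.66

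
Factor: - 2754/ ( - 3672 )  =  2^(-2) * 3^1 =3/4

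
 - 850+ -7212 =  - 8062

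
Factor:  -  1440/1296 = -10/9 = - 2^1*3^( - 2)*5^1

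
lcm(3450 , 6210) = 31050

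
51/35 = 1+16/35 = 1.46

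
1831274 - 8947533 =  - 7116259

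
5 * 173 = 865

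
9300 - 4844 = 4456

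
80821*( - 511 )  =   - 41299531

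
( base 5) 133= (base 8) 53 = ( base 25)1i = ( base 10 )43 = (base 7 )61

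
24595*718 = 17659210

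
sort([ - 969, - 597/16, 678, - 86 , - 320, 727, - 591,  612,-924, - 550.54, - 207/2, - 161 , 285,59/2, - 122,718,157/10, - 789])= [ - 969,  -  924 , - 789, - 591, - 550.54, - 320, - 161, - 122, - 207/2, - 86, - 597/16,157/10,59/2,285,  612, 678,  718,727] 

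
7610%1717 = 742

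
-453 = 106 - 559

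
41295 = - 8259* ( - 5)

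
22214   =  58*383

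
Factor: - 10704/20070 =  - 8/15=- 2^3*3^ ( - 1)*5^ ( - 1)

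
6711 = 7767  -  1056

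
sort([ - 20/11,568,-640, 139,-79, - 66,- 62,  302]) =[  -  640, - 79 , - 66, - 62,-20/11, 139, 302, 568 ]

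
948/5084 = 237/1271 = 0.19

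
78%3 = 0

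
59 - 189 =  - 130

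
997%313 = 58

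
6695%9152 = 6695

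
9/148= 9/148 = 0.06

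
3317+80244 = 83561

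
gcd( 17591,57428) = 49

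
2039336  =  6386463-4347127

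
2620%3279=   2620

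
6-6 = 0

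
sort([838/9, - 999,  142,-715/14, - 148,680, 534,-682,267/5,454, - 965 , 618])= [  -  999,  -  965, - 682,  -  148,  -  715/14,267/5, 838/9,142,454,534, 618,680]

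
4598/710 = 2299/355= 6.48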